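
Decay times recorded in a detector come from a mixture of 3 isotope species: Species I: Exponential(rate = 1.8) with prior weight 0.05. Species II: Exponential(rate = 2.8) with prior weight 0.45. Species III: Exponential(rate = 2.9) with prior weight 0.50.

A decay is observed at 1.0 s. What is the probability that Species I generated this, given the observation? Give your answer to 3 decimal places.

The responsibility of component k is π_k f_k(x) divided by Σ_j π_j f_j(x).
Component likelihoods at x = 1.0 s:
  L_I = 0.297538
  L_II = 0.170268
  L_III = 0.159567
Weight by the priors:
  π_I·L_I = 0.05 × 0.297538 = 0.0148769
  π_II·L_II = 0.45 × 0.170268 = 0.0766207
  π_III·L_III = 0.50 × 0.159567 = 0.0797837
Evidence: 0.0148769 + 0.0766207 + 0.0797837 = 0.171281
Responsibility of Species I: 0.0148769 / 0.171281 ≈ 0.087

0.087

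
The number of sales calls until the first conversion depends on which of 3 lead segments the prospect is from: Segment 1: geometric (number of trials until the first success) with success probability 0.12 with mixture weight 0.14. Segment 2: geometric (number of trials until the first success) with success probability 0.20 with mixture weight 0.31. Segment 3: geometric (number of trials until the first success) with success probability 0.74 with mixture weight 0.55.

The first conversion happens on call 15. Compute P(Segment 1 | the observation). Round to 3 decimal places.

P(component k | x) = P(Z=k)·f_k(x) / marginal(x), where marginal(x) = Σ_j P(Z=j)·f_j(x).
Component likelihoods at x = 15:
  p_1 = 0.12·(1−0.12)^14 = 0.12·0.167016 = 0.0200419
  p_2 = 0.20·(1−0.20)^14 = 0.20·0.0439805 = 0.00879609
  p_3 = 0.74·(1−0.74)^14 = 0.74·6.451e-09 = 4.77374e-09
Weight by the priors:
  P(Z=1)·p_1 = 0.14 × 0.0200419 = 0.00280586
  P(Z=2)·p_2 = 0.31 × 0.00879609 = 0.00272679
  P(Z=3)·p_3 = 0.55 × 4.77374e-09 = 2.62556e-09
Normaliser: 0.00280586 + 0.00272679 + 2.62556e-09 = 0.00553266
P(Segment 1 | the observation) = 0.00280586 / 0.00553266 ≈ 0.507

0.507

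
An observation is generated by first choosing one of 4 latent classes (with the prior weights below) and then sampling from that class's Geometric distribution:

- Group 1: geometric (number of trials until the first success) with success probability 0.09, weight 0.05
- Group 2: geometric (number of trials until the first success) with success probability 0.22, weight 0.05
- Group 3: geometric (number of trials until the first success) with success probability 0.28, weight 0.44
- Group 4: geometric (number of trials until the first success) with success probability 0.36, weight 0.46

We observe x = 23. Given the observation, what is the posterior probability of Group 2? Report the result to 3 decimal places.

0.065

Posterior ∝ prior × likelihood, so P(k | x) ∝ π_k f_k(x); normalise over all components.
Geometric probabilities:
  f_1 = 0.09·(1−0.09)^22 = 0.09·0.125577 = 0.0113019
  f_2 = 0.22·(1−0.22)^22 = 0.22·0.00422748 = 0.000930045
  f_3 = 0.28·(1−0.28)^22 = 0.28·0.000726633 = 0.000203457
  f_4 = 0.36·(1−0.36)^22 = 0.36·5.44452e-05 = 1.96003e-05
Prior × likelihood for each component:
  π_1·f_1 = 0.05 × 0.0113019 = 0.000565097
  π_2·f_2 = 0.05 × 0.000930045 = 4.65022e-05
  π_3·f_3 = 0.44 × 0.000203457 = 8.95211e-05
  π_4·f_4 = 0.46 × 1.96003e-05 = 9.01612e-06
Normaliser: 0.000565097 + 4.65022e-05 + 8.95211e-05 + 9.01612e-06 = 0.000710137
Responsibility of Group 2: 4.65022e-05 / 0.000710137 ≈ 0.065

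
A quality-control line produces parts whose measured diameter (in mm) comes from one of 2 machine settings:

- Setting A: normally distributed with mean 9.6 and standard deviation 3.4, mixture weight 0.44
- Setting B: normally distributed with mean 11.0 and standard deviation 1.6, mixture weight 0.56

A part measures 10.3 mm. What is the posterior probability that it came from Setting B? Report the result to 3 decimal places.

0.715

Apply Bayes' rule: the posterior for each component is proportional to its prior times its likelihood at x.
Component likelihoods at x = 10.3 mm:
  f_A = 0.114875
  f_B = 0.226583
Prior × likelihood for each component:
  w_A·f_A = 0.44 × 0.114875 = 0.0505451
  w_B·f_B = 0.56 × 0.226583 = 0.126886
Denominator: 0.0505451 + 0.126886 = 0.177431
P(Setting B | 10.3 mm) ≈ 0.715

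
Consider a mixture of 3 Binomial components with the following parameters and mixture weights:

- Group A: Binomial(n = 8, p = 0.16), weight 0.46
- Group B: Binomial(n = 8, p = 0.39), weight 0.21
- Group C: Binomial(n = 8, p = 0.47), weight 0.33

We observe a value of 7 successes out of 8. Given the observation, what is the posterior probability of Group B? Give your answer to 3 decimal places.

0.165

The responsibility of component k is P(Z=k) f_k(x) divided by Σ_j P(Z=j) f_j(x).
Component likelihoods at x = 7 successes out of 8:
  f_A = 1.80389e-05
  f_B = 0.00669687
  f_C = 0.0214808
Unnormalised posteriors:
  P(Z=A)·f_A = 0.46 × 1.80389e-05 = 8.29788e-06
  P(Z=B)·f_B = 0.21 × 0.00669687 = 0.00140634
  P(Z=C)·f_C = 0.33 × 0.0214808 = 0.00708867
Evidence: 8.29788e-06 + 0.00140634 + 0.00708867 = 0.00850331
P(Group B | 7 successes out of 8) ≈ 0.165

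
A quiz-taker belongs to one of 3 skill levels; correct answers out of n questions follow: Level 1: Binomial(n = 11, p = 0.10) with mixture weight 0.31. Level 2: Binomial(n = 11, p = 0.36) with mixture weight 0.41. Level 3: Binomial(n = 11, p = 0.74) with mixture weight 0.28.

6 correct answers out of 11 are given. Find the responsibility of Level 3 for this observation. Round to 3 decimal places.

By Bayes' theorem, P(k | x) = w_k f_k(x) / Σ_j w_j f_j(x).
Binomial probabilities:
  L_1 = 0.000272806
  L_2 = 0.107983
  L_3 = 0.0901362
Unnormalised posteriors:
  w_1·L_1 = 0.31 × 0.000272806 = 8.457e-05
  w_2·L_2 = 0.41 × 0.107983 = 0.0442732
  w_3·L_3 = 0.28 × 0.0901362 = 0.0252381
Sum: 8.457e-05 + 0.0442732 + 0.0252381 = 0.0695959
Responsibility of Level 3: 0.0252381 / 0.0695959 ≈ 0.363

0.363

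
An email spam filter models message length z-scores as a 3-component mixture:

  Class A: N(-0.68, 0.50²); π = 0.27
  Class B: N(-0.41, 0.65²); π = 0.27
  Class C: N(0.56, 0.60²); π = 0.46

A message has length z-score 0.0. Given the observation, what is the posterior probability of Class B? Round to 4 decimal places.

P(component k | x) = π_k·f_k(x) / marginal(x), where marginal(x) = Σ_j π_j·f_j(x).
Evaluate each component's likelihood at the observed value:
  L_A = (1/(0.50·√(2π)))·exp(−(0.0−-0.68)²/(2·0.50²)) = 0.797885·exp(-0.92480) = 0.31645
  L_B = (1/(0.65·√(2π)))·exp(−(0.0−-0.41)²/(2·0.65²)) = 0.613757·exp(-0.19893) = 0.503038
  L_C = (1/(0.60·√(2π)))·exp(−(0.0−0.56)²/(2·0.60²)) = 0.664904·exp(-0.43556) = 0.43013
Multiply by the mixture weights:
  π_A·L_A = 0.27 × 0.31645 = 0.0854414
  π_B·L_B = 0.27 × 0.503038 = 0.13582
  π_C·L_C = 0.46 × 0.43013 = 0.19786
Evidence: 0.0854414 + 0.13582 + 0.19786 = 0.419121
So the posterior for Class B is 0.13582 / 0.419121 ≈ 0.3241.

0.3241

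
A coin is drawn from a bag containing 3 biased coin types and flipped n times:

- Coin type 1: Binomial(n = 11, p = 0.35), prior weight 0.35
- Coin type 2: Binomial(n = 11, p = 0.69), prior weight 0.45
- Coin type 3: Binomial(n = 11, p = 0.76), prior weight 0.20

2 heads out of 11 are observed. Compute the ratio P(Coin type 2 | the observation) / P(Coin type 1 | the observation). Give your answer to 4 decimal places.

0.0064

Posterior odds = (P(Z=i) f_i(x)) / (P(Z=j) f_j(x)); the normalising sum cancels.
Binomial probabilities:
  L_1 = C(11,2)·0.35^2·0.65^9 = 55·0.1225·0.0207119 = 0.139547
  L_2 = C(11,2)·0.69^2·0.31^9 = 55·0.4761·2.64396e-05 = 0.000692335
  L_3 = C(11,2)·0.76^2·0.24^9 = 55·0.5776·2.64181e-06 = 8.39249e-05
Odds = (0.45/0.35) × (0.000692335/0.139547) = 1.28571 × 0.00496132 ≈ 0.0064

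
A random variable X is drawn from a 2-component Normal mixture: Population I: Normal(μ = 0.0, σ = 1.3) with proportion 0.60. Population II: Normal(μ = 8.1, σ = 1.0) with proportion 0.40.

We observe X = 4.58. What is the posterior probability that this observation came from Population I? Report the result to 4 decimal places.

0.5330

P(component k | x) = w_k·f_k(x) / marginal(x), where marginal(x) = Σ_j w_j·f_j(x).
Evaluate each component's likelihood at the observed value:
  L_I = (1/(1.3·√(2π)))·exp(−(4.58−0.0)²/(2·1.3²)) = 0.306879·exp(-6.20604) = 0.000619041
  L_II = (1/(1.0·√(2π)))·exp(−(4.58−8.1)²/(2·1.0²)) = 0.398942·exp(-6.19520) = 0.000813521
Weight by the priors:
  w_I·L_I = 0.60 × 0.000619041 = 0.000371425
  w_II·L_II = 0.40 × 0.000813521 = 0.000325408
Denominator: 0.000371425 + 0.000325408 = 0.000696833
P(Population I | the observation) ≈ 0.5330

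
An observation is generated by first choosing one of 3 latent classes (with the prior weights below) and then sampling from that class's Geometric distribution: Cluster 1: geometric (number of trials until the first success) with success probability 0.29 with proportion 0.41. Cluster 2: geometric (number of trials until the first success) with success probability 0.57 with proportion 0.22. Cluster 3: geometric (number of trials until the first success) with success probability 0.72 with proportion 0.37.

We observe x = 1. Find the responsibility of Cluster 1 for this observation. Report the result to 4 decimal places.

0.2328

Posterior ∝ prior × likelihood, so P(k | x) ∝ w_k f_k(x); normalise over all components.
Geometric probabilities:
  p_1 = 0.29·(1−0.29)^0 = 0.29·1 = 0.29
  p_2 = 0.57·(1−0.57)^0 = 0.57·1 = 0.57
  p_3 = 0.72·(1−0.72)^0 = 0.72·1 = 0.72
Weight by the priors:
  w_1·p_1 = 0.41 × 0.29 = 0.1189
  w_2·p_2 = 0.22 × 0.57 = 0.1254
  w_3·p_3 = 0.37 × 0.72 = 0.2664
Denominator: 0.1189 + 0.1254 + 0.2664 = 0.5107
P(Cluster 1 | x) = 0.1189 / 0.5107 ≈ 0.2328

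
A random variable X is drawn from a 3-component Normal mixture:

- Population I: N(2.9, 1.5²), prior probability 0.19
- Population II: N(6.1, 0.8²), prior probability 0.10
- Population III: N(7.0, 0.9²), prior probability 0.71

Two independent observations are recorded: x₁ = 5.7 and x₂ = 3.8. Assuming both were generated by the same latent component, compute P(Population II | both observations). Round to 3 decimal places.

Apply Bayes' rule: the posterior for each component is proportional to its prior times its likelihood at x.
Since both observations come from the same component, the likelihood for component k is f_k(x₁)·f_k(x₂).
  f_I = [(1/(1.5·√(2π)))·exp(−(5.7−2.9)²/(2·1.5²)) = 0.265962·exp(-1.74222) = 0.0465781] × [0.22215] = 0.0103473
  f_II = [(1/(0.8·√(2π)))·exp(−(5.7−6.1)²/(2·0.8²)) = 0.498678·exp(-0.12500) = 0.440082] × [0.00799765] = 0.00351962
  f_III = [(1/(0.9·√(2π)))·exp(−(5.7−7.0)²/(2·0.9²)) = 0.443269·exp(-1.04321) = 0.156173] × [0.000797072] = 0.000124481
Unnormalised posteriors:
  P(Z=I)·f_I = 0.19 × 0.0103473 = 0.00196599
  P(Z=II)·f_II = 0.10 × 0.00351962 = 0.000351962
  P(Z=III)·f_III = 0.71 × 0.000124481 = 8.83819e-05
Marginal: 0.00196599 + 0.000351962 + 8.83819e-05 = 0.00240633
Responsibility of Population II: 0.000351962 / 0.00240633 ≈ 0.146

0.146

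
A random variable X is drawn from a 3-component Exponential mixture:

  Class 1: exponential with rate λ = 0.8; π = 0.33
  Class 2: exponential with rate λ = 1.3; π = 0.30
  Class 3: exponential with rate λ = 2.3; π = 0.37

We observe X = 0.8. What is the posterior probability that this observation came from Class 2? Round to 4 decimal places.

By Bayes' theorem, P(k | x) = π_k f_k(x) / Σ_j π_j f_j(x).
Evaluate each component's likelihood at the observed value:
  L_1 = 0.8·e^(−0.8·0.8) = 0.8·e^(−0.6400) = 0.421834
  L_2 = 1.3·e^(−1.3·0.8) = 1.3·e^(−1.0400) = 0.459491
  L_3 = 2.3·e^(−2.3·0.8) = 2.3·e^(−1.8400) = 0.36528
Weight by the priors:
  π_1·L_1 = 0.33 × 0.421834 = 0.139205
  π_2·L_2 = 0.30 × 0.459491 = 0.137847
  π_3·L_3 = 0.37 × 0.36528 = 0.135154
Marginal: 0.139205 + 0.137847 + 0.135154 = 0.412206
P(Class 2 | data) = 0.137847 / 0.412206 ≈ 0.3344

0.3344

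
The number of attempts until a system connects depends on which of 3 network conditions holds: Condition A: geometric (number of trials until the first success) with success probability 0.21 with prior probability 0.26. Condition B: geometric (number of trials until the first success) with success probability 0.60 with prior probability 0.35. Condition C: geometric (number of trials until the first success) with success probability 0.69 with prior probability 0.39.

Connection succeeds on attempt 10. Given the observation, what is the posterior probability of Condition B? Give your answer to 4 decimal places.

Posterior ∝ prior × likelihood, so P(k | x) ∝ w_k f_k(x); normalise over all components.
Geometric probabilities:
  p_A = 0.0251688
  p_B = 0.000157286
  p_C = 1.82433e-05
Weight by the priors:
  w_A·p_A = 0.26 × 0.0251688 = 0.0065439
  w_B·p_B = 0.35 × 0.000157286 = 5.50502e-05
  w_C·p_C = 0.39 × 1.82433e-05 = 7.1149e-06
Sum: 0.0065439 + 5.50502e-05 + 7.1149e-06 = 0.00660606
Responsibility of Condition B: 5.50502e-05 / 0.00660606 ≈ 0.0083

0.0083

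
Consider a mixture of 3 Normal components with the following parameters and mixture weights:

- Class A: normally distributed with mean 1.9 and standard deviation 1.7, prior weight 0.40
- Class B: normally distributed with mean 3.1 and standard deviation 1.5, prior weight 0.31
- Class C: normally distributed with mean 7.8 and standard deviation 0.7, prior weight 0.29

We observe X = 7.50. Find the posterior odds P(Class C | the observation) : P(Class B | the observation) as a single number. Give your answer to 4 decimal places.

135.0755

Posterior odds = (w_i f_i(x)) / (w_j f_j(x)); the normalising sum cancels.
Component likelihoods at x = 7.50:
  p_A = 0.00103312
  p_B = 0.0036007
  p_C = 0.51991
Posterior odds = (w_C·p_C) / (w_B·p_B) = (0.29·0.51991) / (0.31·0.0036007) = 0.150774 / 0.00111622 ≈ 135.0755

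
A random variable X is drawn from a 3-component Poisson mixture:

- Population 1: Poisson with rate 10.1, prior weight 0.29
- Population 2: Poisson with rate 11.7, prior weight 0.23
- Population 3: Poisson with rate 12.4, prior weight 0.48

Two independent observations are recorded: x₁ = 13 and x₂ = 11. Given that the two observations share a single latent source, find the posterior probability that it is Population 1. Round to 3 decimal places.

The responsibility of component k is π_k f_k(x) divided by Σ_j π_j f_j(x).
Since both observations come from the same component, the likelihood for component k is f_k(x₁)·f_k(x₂).
  p_1 = [e^(−10.1)·10.1^13/13! = 0.0750798] × [0.114817] = 0.00862042
  p_2 = [e^(−11.7)·11.7^13/13! = 0.102539] × [0.116854] = 0.0119821
  p_3 = [e^(−12.4)·12.4^13/13! = 0.10838] × [0.109959] = 0.0119174
Weight by the priors:
  π_1·p_1 = 0.29 × 0.00862042 = 0.00249992
  π_2·p_2 = 0.23 × 0.0119821 = 0.00275589
  π_3·p_3 = 0.48 × 0.0119174 = 0.00572035
Marginal: 0.00249992 + 0.00275589 + 0.00572035 = 0.0109762
P(Population 1 | x₁, x₂) ≈ 0.228

0.228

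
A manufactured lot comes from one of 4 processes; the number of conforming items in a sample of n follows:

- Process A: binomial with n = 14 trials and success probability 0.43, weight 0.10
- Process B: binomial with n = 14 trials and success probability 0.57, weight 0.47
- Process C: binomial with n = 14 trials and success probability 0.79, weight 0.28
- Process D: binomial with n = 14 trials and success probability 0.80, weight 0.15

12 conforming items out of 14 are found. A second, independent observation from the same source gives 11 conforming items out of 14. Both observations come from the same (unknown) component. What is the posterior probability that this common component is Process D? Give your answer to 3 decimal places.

0.352

Posterior ∝ prior × likelihood, so P(k | x) ∝ P(Z=k) f_k(x); normalise over all components.
Since both observations come from the same component, the likelihood for component k is f_k(x₁)·f_k(x₂).
  L_A = [C(14,12)·0.43^12·0.57^2 = 91·3.99596e-05·0.3249 = 0.00118144] × [0.00626439] = 7.40102e-06
  L_B = [C(14,12)·0.57^12·0.43^2 = 91·0.00117625·0.1849 = 0.0197914] × [0.0597214] = 0.00118197
  L_C = [C(14,12)·0.79^12·0.21^2 = 91·0.0590915·0.0441 = 0.23714] × [0.252149] = 0.0597947
  L_D = [C(14,12)·0.80^12·0.20^2 = 91·0.0687195·0.04 = 0.250139] × [0.250139] = 0.0625695
Prior × likelihood for each component:
  P(Z=A)·L_A = 0.10 × 7.40102e-06 = 7.40102e-07
  P(Z=B)·L_B = 0.47 × 0.00118197 = 0.000555526
  P(Z=C)·L_C = 0.28 × 0.0597947 = 0.0167425
  P(Z=D)·L_D = 0.15 × 0.0625695 = 0.00938542
Sum: 7.40102e-07 + 0.000555526 + 0.0167425 + 0.00938542 = 0.0266842
So the posterior for Process D is 0.00938542 / 0.0266842 ≈ 0.352.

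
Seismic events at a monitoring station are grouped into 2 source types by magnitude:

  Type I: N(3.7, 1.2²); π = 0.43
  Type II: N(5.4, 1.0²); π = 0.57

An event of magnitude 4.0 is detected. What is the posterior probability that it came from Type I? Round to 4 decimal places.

By Bayes' theorem, P(k | x) = π_k f_k(x) / Σ_j π_j f_j(x).
Evaluate each component's likelihood at the observed value:
  f_I = 0.322223
  f_II = 0.149727
Multiply by the mixture weights:
  π_I·f_I = 0.43 × 0.322223 = 0.138556
  π_II·f_II = 0.57 × 0.149727 = 0.0853447
Evidence: 0.138556 + 0.0853447 = 0.223901
So the posterior for Type I is 0.138556 / 0.223901 ≈ 0.6188.

0.6188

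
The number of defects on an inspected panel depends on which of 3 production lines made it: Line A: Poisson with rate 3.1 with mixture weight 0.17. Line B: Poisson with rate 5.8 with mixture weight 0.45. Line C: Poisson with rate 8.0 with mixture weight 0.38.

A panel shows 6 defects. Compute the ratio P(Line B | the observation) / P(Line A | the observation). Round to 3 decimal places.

7.631

Only the two components matter; the odds are (π_i f_i(x)) / (π_j f_j(x)).
Evaluate each component's likelihood at the observed value:
  L_A = 0.0555296
  L_B = 0.160076
  L_C = 0.122138
Posterior odds = (π_B·L_B) / (π_A·L_A) = (0.45·0.160076) / (0.17·0.0555296) = 0.0720344 / 0.00944004 ≈ 7.631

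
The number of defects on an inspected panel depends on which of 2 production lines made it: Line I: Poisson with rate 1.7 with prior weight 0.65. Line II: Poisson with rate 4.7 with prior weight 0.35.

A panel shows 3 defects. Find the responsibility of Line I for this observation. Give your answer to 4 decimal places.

0.6384

By Bayes' theorem, P(k | x) = π_k f_k(x) / Σ_j π_j f_j(x).
Poisson probabilities:
  f_I = e^(−1.7)·1.7^3/3! = 0.149587
  f_II = e^(−4.7)·4.7^3/3! = 0.157383
Multiply by the mixture weights:
  π_I·f_I = 0.65 × 0.149587 = 0.0972318
  π_II·f_II = 0.35 × 0.157383 = 0.0550841
Normaliser: 0.0972318 + 0.0550841 = 0.152316
So the posterior for Line I is 0.0972318 / 0.152316 ≈ 0.6384.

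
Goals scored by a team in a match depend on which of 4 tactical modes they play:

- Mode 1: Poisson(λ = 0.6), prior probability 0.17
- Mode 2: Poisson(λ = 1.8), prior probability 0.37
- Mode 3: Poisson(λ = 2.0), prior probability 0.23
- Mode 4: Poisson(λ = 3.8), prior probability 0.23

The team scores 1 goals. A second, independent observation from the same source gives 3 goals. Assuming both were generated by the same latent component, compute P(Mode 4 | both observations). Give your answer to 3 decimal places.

P(component k | x) = π_k·f_k(x) / marginal(x), where marginal(x) = Σ_j π_j·f_j(x).
Since both observations come from the same component, the likelihood for component k is f_k(x₁)·f_k(x₂).
  f_1 = [e^(−0.6)·0.6^1/1! = 0.329287] × [0.0197572] = 0.00650579
  f_2 = [e^(−1.8)·1.8^1/1! = 0.297538] × [0.160671] = 0.0478056
  f_3 = [e^(−2.0)·2.0^1/1! = 0.270671] × [0.180447] = 0.0488417
  f_4 = [e^(−3.8)·3.8^1/1! = 0.0850089] × [0.204588] = 0.0173918
Multiply by the mixture weights:
  π_1·f_1 = 0.17 × 0.00650579 = 0.00110599
  π_2·f_2 = 0.37 × 0.0478056 = 0.0176881
  π_3·f_3 = 0.23 × 0.0488417 = 0.0112336
  π_4·f_4 = 0.23 × 0.0173918 = 0.00400012
Normaliser: 0.00110599 + 0.0176881 + 0.0112336 + 0.00400012 = 0.0340278
Responsibility of Mode 4: 0.00400012 / 0.0340278 ≈ 0.118

0.118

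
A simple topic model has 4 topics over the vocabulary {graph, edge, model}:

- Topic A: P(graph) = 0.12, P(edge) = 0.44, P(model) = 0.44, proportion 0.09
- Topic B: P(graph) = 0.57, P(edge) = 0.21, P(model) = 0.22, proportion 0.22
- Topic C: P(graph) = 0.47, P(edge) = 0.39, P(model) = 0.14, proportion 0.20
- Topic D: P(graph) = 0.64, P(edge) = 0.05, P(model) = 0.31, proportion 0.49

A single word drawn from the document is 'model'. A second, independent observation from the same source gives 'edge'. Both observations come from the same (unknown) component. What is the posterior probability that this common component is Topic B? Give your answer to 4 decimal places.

By Bayes' theorem, P(k | x) = π_k f_k(x) / Σ_j π_j f_j(x).
Since both observations come from the same component, the likelihood for component k is f_k(x₁)·f_k(x₂).
  p_A = [0.44] × [0.44] = 0.1936
  p_B = [0.22] × [0.21] = 0.0462
  p_C = [0.14] × [0.39] = 0.0546
  p_D = [0.31] × [0.05] = 0.0155
Weight by the priors:
  π_A·p_A = 0.09 × 0.1936 = 0.017424
  π_B·p_B = 0.22 × 0.0462 = 0.010164
  π_C·p_C = 0.20 × 0.0546 = 0.01092
  π_D·p_D = 0.49 × 0.0155 = 0.007595
Evidence: 0.017424 + 0.010164 + 0.01092 + 0.007595 = 0.046103
Responsibility of Topic B: 0.010164 / 0.046103 ≈ 0.2205

0.2205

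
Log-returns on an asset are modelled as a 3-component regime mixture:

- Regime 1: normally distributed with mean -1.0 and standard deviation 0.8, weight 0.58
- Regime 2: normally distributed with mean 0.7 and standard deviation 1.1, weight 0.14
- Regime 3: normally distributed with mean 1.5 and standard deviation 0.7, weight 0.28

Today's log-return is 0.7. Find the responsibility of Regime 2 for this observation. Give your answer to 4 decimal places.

0.3095

By Bayes' theorem, P(k | x) = π_k f_k(x) / Σ_j π_j f_j(x).
Normal densities:
  L_1 = (1/(0.8·√(2π)))·exp(−(0.7−-1.0)²/(2·0.8²)) = 0.498678·exp(-2.25781) = 0.0521512
  L_2 = (1/(1.1·√(2π)))·exp(−(0.7−0.7)²/(2·1.1²)) = 0.362675·exp(-0.00000) = 0.362675
  L_3 = (1/(0.7·√(2π)))·exp(−(0.7−1.5)²/(2·0.7²)) = 0.569918·exp(-0.65306) = 0.296614
Unnormalised posteriors:
  π_1·L_1 = 0.58 × 0.0521512 = 0.0302477
  π_2·L_2 = 0.14 × 0.362675 = 0.0507745
  π_3·L_3 = 0.28 × 0.296614 = 0.0830518
Denominator: 0.0302477 + 0.0507745 + 0.0830518 = 0.164074
P(Regime 2 | x) = 0.0507745 / 0.164074 ≈ 0.3095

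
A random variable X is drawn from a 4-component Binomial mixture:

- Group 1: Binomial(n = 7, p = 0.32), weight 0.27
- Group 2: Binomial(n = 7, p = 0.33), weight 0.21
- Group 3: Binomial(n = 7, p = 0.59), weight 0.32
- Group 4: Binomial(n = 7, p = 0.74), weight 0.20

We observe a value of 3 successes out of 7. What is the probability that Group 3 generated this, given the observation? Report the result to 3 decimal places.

0.329

By Bayes' theorem, P(k | x) = w_k f_k(x) / Σ_j w_j f_j(x).
Evaluate each component's likelihood at the observed value:
  L_1 = C(7,3)·0.32^3·0.68^4 = 35·0.032768·0.213814 = 0.245219
  L_2 = C(7,3)·0.33^3·0.67^4 = 35·0.035937·0.201511 = 0.25346
  L_3 = C(7,3)·0.59^3·0.41^4 = 35·0.205379·0.0282576 = 0.203123
  L_4 = C(7,3)·0.74^3·0.26^4 = 35·0.405224·0.00456976 = 0.0648122
Weight by the priors:
  w_1·L_1 = 0.27 × 0.245219 = 0.0662091
  w_2·L_2 = 0.21 × 0.25346 = 0.0532266
  w_3·L_3 = 0.32 × 0.203123 = 0.0649994
  w_4·L_4 = 0.20 × 0.0648122 = 0.0129624
Normaliser: 0.0662091 + 0.0532266 + 0.0649994 + 0.0129624 = 0.197397
Responsibility of Group 3: 0.0649994 / 0.197397 ≈ 0.329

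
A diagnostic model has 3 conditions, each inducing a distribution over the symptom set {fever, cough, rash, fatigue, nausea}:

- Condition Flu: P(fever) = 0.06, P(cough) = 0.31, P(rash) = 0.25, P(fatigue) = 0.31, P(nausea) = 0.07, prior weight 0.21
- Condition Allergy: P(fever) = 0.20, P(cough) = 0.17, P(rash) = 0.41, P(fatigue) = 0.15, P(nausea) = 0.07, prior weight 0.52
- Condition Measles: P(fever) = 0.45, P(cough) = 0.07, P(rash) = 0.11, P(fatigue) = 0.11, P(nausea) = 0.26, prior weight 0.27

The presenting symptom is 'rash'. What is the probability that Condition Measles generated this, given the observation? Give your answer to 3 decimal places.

The responsibility of component k is w_k f_k(x) divided by Σ_j w_j f_j(x).
Categorical probabilities:
  f_Flu = 0.25
  f_Allergy = 0.41
  f_Measles = 0.11
Prior × likelihood for each component:
  w_Flu·f_Flu = 0.21 × 0.25 = 0.0525
  w_Allergy·f_Allergy = 0.52 × 0.41 = 0.2132
  w_Measles·f_Measles = 0.27 × 0.11 = 0.0297
Evidence: 0.0525 + 0.2132 + 0.0297 = 0.2954
P(Condition Measles | 'rash') ≈ 0.101

0.101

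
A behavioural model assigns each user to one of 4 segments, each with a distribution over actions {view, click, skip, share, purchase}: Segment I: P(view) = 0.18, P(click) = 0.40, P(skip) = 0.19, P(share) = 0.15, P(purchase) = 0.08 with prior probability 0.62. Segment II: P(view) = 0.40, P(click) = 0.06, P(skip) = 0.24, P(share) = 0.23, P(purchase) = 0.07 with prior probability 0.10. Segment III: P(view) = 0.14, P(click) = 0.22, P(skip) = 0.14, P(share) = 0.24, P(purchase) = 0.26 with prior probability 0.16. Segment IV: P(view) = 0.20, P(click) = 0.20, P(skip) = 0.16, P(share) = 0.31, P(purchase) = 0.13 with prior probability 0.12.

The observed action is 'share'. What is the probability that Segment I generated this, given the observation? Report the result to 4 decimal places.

The responsibility of component k is π_k f_k(x) divided by Σ_j π_j f_j(x).
Categorical probabilities:
  p_I = P(share | comp) = 0.15
  p_II = P(share | comp) = 0.23
  p_III = P(share | comp) = 0.24
  p_IV = P(share | comp) = 0.31
Weight by the priors:
  π_I·p_I = 0.62 × 0.15 = 0.093
  π_II·p_II = 0.10 × 0.23 = 0.023
  π_III·p_III = 0.16 × 0.24 = 0.0384
  π_IV·p_IV = 0.12 × 0.31 = 0.0372
Normaliser: 0.093 + 0.023 + 0.0384 + 0.0372 = 0.1916
So the posterior for Segment I is 0.093 / 0.1916 ≈ 0.4854.

0.4854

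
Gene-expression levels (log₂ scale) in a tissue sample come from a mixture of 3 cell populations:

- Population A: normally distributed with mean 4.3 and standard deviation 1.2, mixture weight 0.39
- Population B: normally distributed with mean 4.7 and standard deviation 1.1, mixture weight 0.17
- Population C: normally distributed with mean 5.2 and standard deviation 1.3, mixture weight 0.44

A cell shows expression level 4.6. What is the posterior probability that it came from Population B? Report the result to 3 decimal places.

Posterior ∝ prior × likelihood, so P(k | x) ∝ P(Z=k) f_k(x); normalise over all components.
Evaluate each component's likelihood at the observed value:
  f_A = (1/(1.2·√(2π)))·exp(−(4.6−4.3)²/(2·1.2²)) = 0.332452·exp(-0.03125) = 0.322223
  f_B = (1/(1.1·√(2π)))·exp(−(4.6−4.7)²/(2·1.1²)) = 0.362675·exp(-0.00413) = 0.361179
  f_C = (1/(1.3·√(2π)))·exp(−(4.6−5.2)²/(2·1.3²)) = 0.306879·exp(-0.10651) = 0.275874
Weight by the priors:
  P(Z=A)·f_A = 0.39 × 0.322223 = 0.125667
  P(Z=B)·f_B = 0.17 × 0.361179 = 0.0614005
  P(Z=C)·f_C = 0.44 × 0.275874 = 0.121384
Normaliser: 0.125667 + 0.0614005 + 0.121384 = 0.308452
P(Population B | the observation) = 0.0614005 / 0.308452 ≈ 0.199

0.199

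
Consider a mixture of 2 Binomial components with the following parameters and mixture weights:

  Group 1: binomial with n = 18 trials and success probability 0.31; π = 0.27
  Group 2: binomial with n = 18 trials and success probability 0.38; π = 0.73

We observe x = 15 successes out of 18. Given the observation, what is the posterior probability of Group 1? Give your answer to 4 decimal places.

By Bayes' theorem, P(k | x) = π_k f_k(x) / Σ_j π_j f_j(x).
Evaluate each component's likelihood at the observed value:
  p_1 = 6.29018e-06
  p_2 = 9.67429e-05
Weight by the priors:
  π_1·p_1 = 0.27 × 6.29018e-06 = 1.69835e-06
  π_2·p_2 = 0.73 × 9.67429e-05 = 7.06223e-05
Sum: 1.69835e-06 + 7.06223e-05 = 7.23207e-05
P(Group 1 | 15 successes out of 18) = 1.69835e-06 / 7.23207e-05 ≈ 0.0235

0.0235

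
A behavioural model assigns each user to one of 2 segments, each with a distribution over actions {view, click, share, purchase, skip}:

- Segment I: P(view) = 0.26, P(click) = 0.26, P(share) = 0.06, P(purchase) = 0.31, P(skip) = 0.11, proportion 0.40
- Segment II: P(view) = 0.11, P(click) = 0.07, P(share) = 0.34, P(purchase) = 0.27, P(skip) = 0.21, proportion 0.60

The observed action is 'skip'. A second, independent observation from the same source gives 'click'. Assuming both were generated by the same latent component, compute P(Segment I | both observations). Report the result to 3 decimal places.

The responsibility of component k is π_k f_k(x) divided by Σ_j π_j f_j(x).
Since both observations come from the same component, the likelihood for component k is f_k(x₁)·f_k(x₂).
  f_I = [0.11] × [0.26] = 0.0286
  f_II = [0.21] × [0.07] = 0.0147
Prior × likelihood for each component:
  π_I·f_I = 0.40 × 0.0286 = 0.01144
  π_II·f_II = 0.60 × 0.0147 = 0.00882
Normaliser: 0.01144 + 0.00882 = 0.02026
So the posterior for Segment I is 0.01144 / 0.02026 ≈ 0.565.

0.565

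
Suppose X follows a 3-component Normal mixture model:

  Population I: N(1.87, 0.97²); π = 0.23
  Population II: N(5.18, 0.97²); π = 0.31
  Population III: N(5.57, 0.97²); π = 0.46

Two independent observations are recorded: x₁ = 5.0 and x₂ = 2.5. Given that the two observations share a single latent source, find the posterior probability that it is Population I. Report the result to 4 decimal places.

Posterior ∝ prior × likelihood, so P(k | x) ∝ π_k f_k(x); normalise over all components.
Since both observations come from the same component, the likelihood for component k is f_k(x₁)·f_k(x₂).
  f_I = [0.00225499] × [0.333073] = 0.000751074
  f_II = [0.40426] × [0.00904765] = 0.0036576
  f_III = [0.346063] × [0.00274787] = 0.000950938
Prior × likelihood for each component:
  π_I·f_I = 0.23 × 0.000751074 = 0.000172747
  π_II·f_II = 0.31 × 0.0036576 = 0.00113386
  π_III·f_III = 0.46 × 0.000950938 = 0.000437431
Evidence: 0.000172747 + 0.00113386 + 0.000437431 = 0.00174404
So the posterior for Population I is 0.000172747 / 0.00174404 ≈ 0.0991.

0.0991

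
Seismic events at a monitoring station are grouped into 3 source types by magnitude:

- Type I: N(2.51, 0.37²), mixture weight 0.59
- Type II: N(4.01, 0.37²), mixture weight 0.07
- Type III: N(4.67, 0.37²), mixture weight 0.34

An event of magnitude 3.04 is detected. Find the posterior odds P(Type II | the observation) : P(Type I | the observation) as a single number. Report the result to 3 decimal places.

The posterior odds equal the prior odds times the likelihood ratio: (π_i/π_j)·(f_i(x)/f_j(x)).
Component likelihoods at x = 3.04:
  p_I = 0.386502
  p_II = 0.0346958
  p_III = 6.58267e-05
Odds = (0.07/0.59) × (0.0346958/0.386502) = 0.118644 × 0.0897687 ≈ 0.011

0.011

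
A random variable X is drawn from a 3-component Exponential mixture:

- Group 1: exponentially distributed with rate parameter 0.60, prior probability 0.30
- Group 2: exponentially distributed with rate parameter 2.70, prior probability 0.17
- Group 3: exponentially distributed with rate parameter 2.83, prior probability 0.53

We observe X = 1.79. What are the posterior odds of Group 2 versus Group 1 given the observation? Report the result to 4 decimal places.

The posterior odds equal the prior odds times the likelihood ratio: (π_i/π_j)·(f_i(x)/f_j(x)).
Evaluate each component's likelihood at the observed value:
  L_1 = 0.60·e^(−0.60·1.79) = 0.60·e^(−1.0740) = 0.204984
  L_2 = 2.70·e^(−2.70·1.79) = 2.70·e^(−4.8330) = 0.021499
  L_3 = 2.83·e^(−2.83·1.79) = 2.83·e^(−5.0657) = 0.0178559
Odds = (0.17/0.30) × (0.021499/0.204984) = 0.566667 × 0.104882 ≈ 0.0594

0.0594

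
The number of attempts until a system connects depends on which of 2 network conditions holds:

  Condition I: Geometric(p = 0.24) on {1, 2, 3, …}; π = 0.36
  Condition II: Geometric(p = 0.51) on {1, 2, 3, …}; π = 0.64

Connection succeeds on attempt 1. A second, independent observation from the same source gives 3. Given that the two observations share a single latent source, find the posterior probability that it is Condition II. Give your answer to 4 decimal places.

0.7694

Posterior ∝ prior × likelihood, so P(k | x) ∝ π_k f_k(x); normalise over all components.
Since both observations come from the same component, the likelihood for component k is f_k(x₁)·f_k(x₂).
  p_I = [0.24] × [0.138624] = 0.0332698
  p_II = [0.51] × [0.122451] = 0.06245
Prior × likelihood for each component:
  π_I·p_I = 0.36 × 0.0332698 = 0.0119771
  π_II·p_II = 0.64 × 0.06245 = 0.039968
Marginal: 0.0119771 + 0.039968 = 0.0519451
So the posterior for Condition II is 0.039968 / 0.0519451 ≈ 0.7694.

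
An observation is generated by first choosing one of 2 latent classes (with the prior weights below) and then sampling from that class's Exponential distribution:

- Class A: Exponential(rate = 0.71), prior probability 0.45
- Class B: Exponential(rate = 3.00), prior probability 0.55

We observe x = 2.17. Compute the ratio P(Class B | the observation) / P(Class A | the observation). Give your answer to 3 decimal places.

Only the two components matter; the odds are (π_i f_i(x)) / (π_j f_j(x)).
Component likelihoods at x = 2.17:
  p_A = 0.71·e^(−0.71·2.17) = 0.71·e^(−1.5407) = 0.152104
  p_B = 3.00·e^(−3.00·2.17) = 3.00·e^(−6.5100) = 0.00446544
Posterior odds = (π_B·p_B) / (π_A·p_A) = (0.55·0.00446544) / (0.45·0.152104) = 0.00245599 / 0.0684468 ≈ 0.036

0.036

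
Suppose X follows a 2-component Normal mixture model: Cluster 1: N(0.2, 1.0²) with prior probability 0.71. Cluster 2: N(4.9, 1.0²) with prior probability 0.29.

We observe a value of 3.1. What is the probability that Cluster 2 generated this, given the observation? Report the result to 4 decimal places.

Apply Bayes' rule: the posterior for each component is proportional to its prior times its likelihood at x.
Normal densities:
  f_1 = 0.00595253
  f_2 = 0.0789502
Weight by the priors:
  π_1·f_1 = 0.71 × 0.00595253 = 0.0042263
  π_2·f_2 = 0.29 × 0.0789502 = 0.0228955
Sum: 0.0042263 + 0.0228955 = 0.0271218
So the posterior for Cluster 2 is 0.0228955 / 0.0271218 ≈ 0.8442.

0.8442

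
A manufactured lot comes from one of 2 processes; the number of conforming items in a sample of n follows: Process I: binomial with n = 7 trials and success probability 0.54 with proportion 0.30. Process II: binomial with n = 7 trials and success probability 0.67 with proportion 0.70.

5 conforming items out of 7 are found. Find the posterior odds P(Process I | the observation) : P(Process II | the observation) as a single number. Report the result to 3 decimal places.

0.283

Since P(k|x) ∝ π_k f_k(x), the posterior odds are π_i f_i(x) / (π_j f_j(x)).
Evaluate each component's likelihood at the observed value:
  L_I = C(7,5)·0.54^5·0.46^2 = 21·0.0459165·0.2116 = 0.204035
  L_II = C(7,5)·0.67^5·0.33^2 = 21·0.135013·0.1089 = 0.30876
0.0612104 / 0.216132 ≈ 0.283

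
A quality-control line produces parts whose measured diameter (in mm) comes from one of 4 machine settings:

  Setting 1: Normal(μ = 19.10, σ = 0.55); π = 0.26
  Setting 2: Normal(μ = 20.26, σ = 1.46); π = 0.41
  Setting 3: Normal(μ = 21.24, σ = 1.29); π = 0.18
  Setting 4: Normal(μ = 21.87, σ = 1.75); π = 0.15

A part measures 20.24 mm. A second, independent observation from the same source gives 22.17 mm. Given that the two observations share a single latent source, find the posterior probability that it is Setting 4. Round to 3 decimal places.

0.179

By Bayes' theorem, P(k | x) = w_k f_k(x) / Σ_j w_j f_j(x).
Since both observations come from the same component, the likelihood for component k is f_k(x₁)·f_k(x₂).
  L_1 = [(1/(0.55·√(2π)))·exp(−(20.24−19.10)²/(2·0.55²)) = 0.725350·exp(-2.14810) = 0.0846525] × [1.24439e-07] = 1.05341e-08
  L_2 = [(1/(1.46·√(2π)))·exp(−(20.24−20.26)²/(2·1.46²)) = 0.273248·exp(-0.00009) = 0.273223] × [0.116124] = 0.0317278
  L_3 = [(1/(1.29·√(2π)))·exp(−(20.24−21.24)²/(2·1.29²)) = 0.309258·exp(-0.30046) = 0.228998] × [0.238485] = 0.0546124
  L_4 = [(1/(1.75·√(2π)))·exp(−(20.24−21.87)²/(2·1.75²)) = 0.227967·exp(-0.43378) = 0.147735] × [0.224642] = 0.0331875
Multiply by the mixture weights:
  w_1·L_1 = 0.26 × 1.05341e-08 = 2.73886e-09
  w_2·L_2 = 0.41 × 0.0317278 = 0.0130084
  w_3·L_3 = 0.18 × 0.0546124 = 0.00983023
  w_4·L_4 = 0.15 × 0.0331875 = 0.00497812
Evidence: 2.73886e-09 + 0.0130084 + 0.00983023 + 0.00497812 = 0.0278168
Responsibility of Setting 4: 0.00497812 / 0.0278168 ≈ 0.179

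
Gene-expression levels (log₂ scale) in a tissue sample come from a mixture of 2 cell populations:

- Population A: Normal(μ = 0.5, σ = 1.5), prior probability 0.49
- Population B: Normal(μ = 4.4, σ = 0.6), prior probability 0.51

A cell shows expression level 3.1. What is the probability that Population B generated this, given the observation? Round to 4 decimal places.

0.5278

Posterior ∝ prior × likelihood, so P(k | x) ∝ π_k f_k(x); normalise over all components.
Evaluate each component's likelihood at the observed value:
  f_A = 0.0592123
  f_B = 0.0635877
Prior × likelihood for each component:
  π_A·f_A = 0.49 × 0.0592123 = 0.029014
  π_B·f_B = 0.51 × 0.0635877 = 0.0324297
Evidence: 0.029014 + 0.0324297 = 0.0614438
P(Population B | x) ≈ 0.5278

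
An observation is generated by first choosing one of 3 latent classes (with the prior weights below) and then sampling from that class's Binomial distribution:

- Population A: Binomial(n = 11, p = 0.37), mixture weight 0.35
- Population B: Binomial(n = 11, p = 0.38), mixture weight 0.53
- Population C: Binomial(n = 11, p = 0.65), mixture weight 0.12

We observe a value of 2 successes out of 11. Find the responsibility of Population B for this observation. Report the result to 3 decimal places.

0.579

By Bayes' theorem, P(k | x) = w_k f_k(x) / Σ_j w_j f_j(x).
Binomial probabilities:
  L_A = C(11,2)·0.37^2·0.63^9 = 55·0.1369·0.0156338 = 0.117715
  L_B = C(11,2)·0.38^2·0.62^9 = 55·0.1444·0.0135371 = 0.107512
  L_C = C(11,2)·0.65^2·0.35^9 = 55·0.4225·7.88156e-05 = 0.00183148
Weight by the priors:
  w_A·L_A = 0.35 × 0.117715 = 0.0412002
  w_B·L_B = 0.53 × 0.107512 = 0.0569811
  w_C·L_C = 0.12 × 0.00183148 = 0.000219777
Evidence: 0.0412002 + 0.0569811 + 0.000219777 = 0.0984011
So the posterior for Population B is 0.0569811 / 0.0984011 ≈ 0.579.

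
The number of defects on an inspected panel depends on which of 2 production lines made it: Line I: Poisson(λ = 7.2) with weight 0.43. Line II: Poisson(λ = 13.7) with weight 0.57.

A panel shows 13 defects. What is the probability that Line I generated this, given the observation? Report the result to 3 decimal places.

0.105

The responsibility of component k is π_k f_k(x) divided by Σ_j π_j f_j(x).
Evaluate each component's likelihood at the observed value:
  L_I = 0.0167541
  L_II = 0.107957
Weight by the priors:
  π_I·L_I = 0.43 × 0.0167541 = 0.00720428
  π_II·L_II = 0.57 × 0.107957 = 0.0615358
Denominator: 0.00720428 + 0.0615358 = 0.06874
P(Line I | x) = 0.00720428 / 0.06874 ≈ 0.105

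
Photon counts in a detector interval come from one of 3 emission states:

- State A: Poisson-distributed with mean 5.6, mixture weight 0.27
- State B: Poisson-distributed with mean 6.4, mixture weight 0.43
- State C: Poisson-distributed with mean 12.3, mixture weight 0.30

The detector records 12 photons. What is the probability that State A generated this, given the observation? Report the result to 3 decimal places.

0.046

Apply Bayes' rule: the posterior for each component is proportional to its prior times its likelihood at x.
Poisson probabilities:
  f_A = e^(−5.6)·5.6^12/12! = 0.00734294
  f_B = e^(−6.4)·6.4^12/12! = 0.0163809
  f_C = e^(−12.3)·12.3^12/12! = 0.113947
Unnormalised posteriors:
  w_A·f_A = 0.27 × 0.00734294 = 0.0019826
  w_B·f_B = 0.43 × 0.0163809 = 0.00704379
  w_C·f_C = 0.30 × 0.113947 = 0.034184
Marginal: 0.0019826 + 0.00704379 + 0.034184 = 0.0432104
P(State A | x) ≈ 0.046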